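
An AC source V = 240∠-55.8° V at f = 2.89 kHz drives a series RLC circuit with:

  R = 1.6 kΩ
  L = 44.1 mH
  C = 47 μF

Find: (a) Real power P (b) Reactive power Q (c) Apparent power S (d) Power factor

Step 1 — Angular frequency: ω = 2π·f = 2π·2890 = 1.816e+04 rad/s.
Step 2 — Component impedances:
  R: Z = R = 1600 Ω
  L: Z = jωL = j·1.816e+04·0.0441 = 0 + j800.8 Ω
  C: Z = 1/(jωC) = -j/(ω·C) = 0 - j1.172 Ω
Step 3 — Series combination: Z_total = R + L + C = 1600 + j799.6 Ω = 1789∠26.6° Ω.
Step 4 — Source phasor: V = 240∠-55.8° V = 134.9 - j198.5 V.
Step 5 — Current: I = V / Z = 0.01785 - j0.133 A = 0.1342∠-82.4° A.
Step 6 — Complex power: S = V·I* = 28.81 + j14.4 VA.
Step 7 — Real power: P = Re(S) = 28.81 W.
Step 8 — Reactive power: Q = Im(S) = 14.4 VAR.
Step 9 — Apparent power: |S| = 32.2 VA.
Step 10 — Power factor: PF = P/|S| = 0.8945 (lagging).

(a) P = 28.81 W  (b) Q = 14.4 VAR  (c) S = 32.2 VA  (d) PF = 0.8945 (lagging)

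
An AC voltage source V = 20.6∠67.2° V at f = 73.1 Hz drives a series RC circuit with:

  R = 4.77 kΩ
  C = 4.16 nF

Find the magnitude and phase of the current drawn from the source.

Step 1 — Angular frequency: ω = 2π·f = 2π·73.1 = 459.3 rad/s.
Step 2 — Component impedances:
  R: Z = R = 4770 Ω
  C: Z = 1/(jωC) = -j/(ω·C) = 0 - j5.234e+05 Ω
Step 3 — Series combination: Z_total = R + C = 4770 - j5.234e+05 Ω = 5.234e+05∠-89.5° Ω.
Step 4 — Source phasor: V = 20.6∠67.2° V = 7.983 + j18.99 V.
Step 5 — Ohm's law: I = V / Z_total = (7.983 + j18.99) / (4770 - j5.234e+05) = -3.614e-05 + j1.558e-05 A.
Step 6 — Convert to polar: |I| = 3.936e-05 A, ∠I = 156.7°.

I = 3.936e-05∠156.7° A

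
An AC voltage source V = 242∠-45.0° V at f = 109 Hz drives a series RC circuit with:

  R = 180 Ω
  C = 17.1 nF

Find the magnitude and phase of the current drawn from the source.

Step 1 — Angular frequency: ω = 2π·f = 2π·109 = 684.9 rad/s.
Step 2 — Component impedances:
  R: Z = R = 180 Ω
  C: Z = 1/(jωC) = -j/(ω·C) = 0 - j8.539e+04 Ω
Step 3 — Series combination: Z_total = R + C = 180 - j8.539e+04 Ω = 8.539e+04∠-89.9° Ω.
Step 4 — Source phasor: V = 242∠-45.0° V = 171.1 - j171.1 V.
Step 5 — Ohm's law: I = V / Z_total = (171.1 - j171.1) / (180 - j8.539e+04) = 0.002008 + j0.002 A.
Step 6 — Convert to polar: |I| = 0.002834 A, ∠I = 44.9°.

I = 0.002834∠44.9° A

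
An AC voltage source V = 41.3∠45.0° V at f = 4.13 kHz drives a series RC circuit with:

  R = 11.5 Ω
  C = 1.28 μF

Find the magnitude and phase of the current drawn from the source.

Step 1 — Angular frequency: ω = 2π·f = 2π·4130 = 2.595e+04 rad/s.
Step 2 — Component impedances:
  R: Z = R = 11.5 Ω
  C: Z = 1/(jωC) = -j/(ω·C) = 0 - j30.11 Ω
Step 3 — Series combination: Z_total = R + C = 11.5 - j30.11 Ω = 32.23∠-69.1° Ω.
Step 4 — Source phasor: V = 41.3∠45.0° V = 29.2 + j29.2 V.
Step 5 — Ohm's law: I = V / Z_total = (29.2 + j29.2) / (11.5 - j30.11) = -0.5232 + j1.17 A.
Step 6 — Convert to polar: |I| = 1.281 A, ∠I = 114.1°.

I = 1.281∠114.1° A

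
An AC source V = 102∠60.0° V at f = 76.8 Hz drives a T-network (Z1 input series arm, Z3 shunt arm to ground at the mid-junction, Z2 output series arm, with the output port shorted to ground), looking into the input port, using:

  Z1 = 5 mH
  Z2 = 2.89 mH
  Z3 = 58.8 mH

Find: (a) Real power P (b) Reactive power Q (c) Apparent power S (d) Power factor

Step 1 — Angular frequency: ω = 2π·f = 2π·76.8 = 482.5 rad/s.
Step 2 — Component impedances:
  Z1: Z = jωL = j·482.5·0.005 = 0 + j2.413 Ω
  Z2: Z = jωL = j·482.5·0.00289 = 0 + j1.395 Ω
  Z3: Z = jωL = j·482.5·0.0588 = 0 + j28.37 Ω
Step 3 — With the output port shorted to ground, the output series arm Z2 runs from the junction to ground; the shunt arm Z3 also runs from the junction to ground. They appear in parallel: Z3 || Z2 = 0 + j1.329 Ω.
Step 4 — Series with input arm Z1: Z_in = Z1 + (Z3 || Z2) = 0 + j3.742 Ω = 3.742∠90.0° Ω.
Step 5 — Source phasor: V = 102∠60.0° V = 51 + j88.33 V.
Step 6 — Current: I = V / Z = 23.61 - j13.63 A = 27.26∠-30.0° A.
Step 7 — Complex power: S = V·I* = 0 + j2780 VA.
Step 8 — Real power: P = Re(S) = 0 W.
Step 9 — Reactive power: Q = Im(S) = 2780 VAR.
Step 10 — Apparent power: |S| = 2780 VA.
Step 11 — Power factor: PF = P/|S| = 0 (lagging).

(a) P = 0 W  (b) Q = 2780 VAR  (c) S = 2780 VA  (d) PF = 0 (lagging)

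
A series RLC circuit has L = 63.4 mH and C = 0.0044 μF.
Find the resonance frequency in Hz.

Step 1 — Resonance condition Im(Z)=0 gives ω₀ = 1/√(LC).
Step 2 — ω₀ = 1/√(0.0634·4.4e-09) = 5.987e+04 rad/s.
Step 3 — f₀ = ω₀/(2π) = 9529 Hz.

f₀ = 9529 Hz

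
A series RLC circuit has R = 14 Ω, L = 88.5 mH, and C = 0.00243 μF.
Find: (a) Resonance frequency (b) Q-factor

Step 1 — Resonance condition Im(Z)=0 gives ω₀ = 1/√(LC).
Step 2 — ω₀ = 1/√(0.0885·2.43e-09) = 6.819e+04 rad/s.
Step 3 — f₀ = ω₀/(2π) = 1.085e+04 Hz.
Step 4 — Series Q: Q = ω₀L/R = 6.819e+04·0.0885/14 = 431.1.

(a) f₀ = 1.085e+04 Hz  (b) Q = 431.1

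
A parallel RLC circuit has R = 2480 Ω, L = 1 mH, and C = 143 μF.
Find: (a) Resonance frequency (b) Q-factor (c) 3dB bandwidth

Step 1 — Resonance: ω₀ = 1/√(LC) = 1/√(0.001·0.000143) = 2644 rad/s.
Step 2 — f₀ = ω₀/(2π) = 420.9 Hz.
Step 3 — Parallel Q: Q = R/(ω₀L) = 2480/(2644·0.001) = 937.8.
Step 4 — Bandwidth: Δω = ω₀/Q = 2.82 rad/s; BW = Δω/(2π) = 0.4488 Hz.

(a) f₀ = 420.9 Hz  (b) Q = 937.8  (c) BW = 0.4488 Hz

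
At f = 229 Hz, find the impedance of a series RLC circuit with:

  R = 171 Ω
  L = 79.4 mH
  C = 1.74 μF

Step 1 — Angular frequency: ω = 2π·f = 2π·229 = 1439 rad/s.
Step 2 — Component impedances:
  R: Z = R = 171 Ω
  L: Z = jωL = j·1439·0.0794 = 0 + j114.2 Ω
  C: Z = 1/(jωC) = -j/(ω·C) = 0 - j399.4 Ω
Step 3 — Series combination: Z_total = R + L + C = 171 - j285.2 Ω = 332.5∠-59.1° Ω.

Z = 171 - j285.2 Ω = 332.5∠-59.1° Ω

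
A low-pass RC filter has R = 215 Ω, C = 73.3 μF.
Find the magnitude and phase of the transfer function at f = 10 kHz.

Step 1 — Angular frequency: ω = 2π·1e+04 = 6.283e+04 rad/s.
Step 2 — Transfer function: H(jω) = 1/(1 + jωRC).
Step 3 — Denominator: 1 + jωRC = 1 + j·6.283e+04·215·7.33e-05 = 1 + j990.2.
Step 4 — H = 1.02e-06 - j0.00101.
Step 5 — Magnitude: |H| = 0.00101 (-59.9 dB); phase: φ = -89.9°.

|H| = 0.00101 (-59.9 dB), φ = -89.9°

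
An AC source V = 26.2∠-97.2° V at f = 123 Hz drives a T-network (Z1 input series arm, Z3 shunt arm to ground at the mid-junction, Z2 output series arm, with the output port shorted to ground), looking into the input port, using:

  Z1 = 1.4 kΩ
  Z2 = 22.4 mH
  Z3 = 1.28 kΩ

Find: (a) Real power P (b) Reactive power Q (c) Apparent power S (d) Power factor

Step 1 — Angular frequency: ω = 2π·f = 2π·123 = 772.8 rad/s.
Step 2 — Component impedances:
  Z1: Z = R = 1400 Ω
  Z2: Z = jωL = j·772.8·0.0224 = 0 + j17.31 Ω
  Z3: Z = R = 1280 Ω
Step 3 — With the output port shorted to ground, the output series arm Z2 runs from the junction to ground; the shunt arm Z3 also runs from the junction to ground. They appear in parallel: Z3 || Z2 = 0.2341 + j17.31 Ω.
Step 4 — Series with input arm Z1: Z_in = Z1 + (Z3 || Z2) = 1400 + j17.31 Ω = 1400∠0.7° Ω.
Step 5 — Source phasor: V = 26.2∠-97.2° V = -3.284 - j25.99 V.
Step 6 — Current: I = V / Z = -0.002574 - j0.01853 A = 0.01871∠-97.9° A.
Step 7 — Complex power: S = V·I* = 0.4902 + j0.006059 VA.
Step 8 — Real power: P = Re(S) = 0.4902 W.
Step 9 — Reactive power: Q = Im(S) = 0.006059 VAR.
Step 10 — Apparent power: |S| = 0.4902 VA.
Step 11 — Power factor: PF = P/|S| = 0.9999 (lagging).

(a) P = 0.4902 W  (b) Q = 0.006059 VAR  (c) S = 0.4902 VA  (d) PF = 0.9999 (lagging)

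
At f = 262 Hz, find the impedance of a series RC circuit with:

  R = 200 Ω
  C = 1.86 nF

Step 1 — Angular frequency: ω = 2π·f = 2π·262 = 1646 rad/s.
Step 2 — Component impedances:
  R: Z = R = 200 Ω
  C: Z = 1/(jωC) = -j/(ω·C) = 0 - j3.266e+05 Ω
Step 3 — Series combination: Z_total = R + C = 200 - j3.266e+05 Ω = 3.266e+05∠-90.0° Ω.

Z = 200 - j3.266e+05 Ω = 3.266e+05∠-90.0° Ω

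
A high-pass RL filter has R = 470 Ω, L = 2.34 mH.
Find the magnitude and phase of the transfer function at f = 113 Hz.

Step 1 — Angular frequency: ω = 2π·113 = 710 rad/s.
Step 2 — Transfer function: H(jω) = jωL/(R + jωL).
Step 3 — Numerator jωL = j·1.661; denominator R + jωL = 470 + j1.661.
Step 4 — H = 1.25e-05 + j0.003535.
Step 5 — Magnitude: |H| = 0.003535 (-49.0 dB); phase: φ = 89.8°.

|H| = 0.003535 (-49.0 dB), φ = 89.8°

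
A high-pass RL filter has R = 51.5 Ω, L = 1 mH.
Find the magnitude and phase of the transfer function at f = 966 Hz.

Step 1 — Angular frequency: ω = 2π·966 = 6070 rad/s.
Step 2 — Transfer function: H(jω) = jωL/(R + jωL).
Step 3 — Numerator jωL = j·6.07; denominator R + jωL = 51.5 + j6.07.
Step 4 — H = 0.0137 + j0.1162.
Step 5 — Magnitude: |H| = 0.117 (-18.6 dB); phase: φ = 83.3°.

|H| = 0.117 (-18.6 dB), φ = 83.3°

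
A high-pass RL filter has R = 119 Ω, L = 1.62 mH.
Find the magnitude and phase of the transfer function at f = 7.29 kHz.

Step 1 — Angular frequency: ω = 2π·7290 = 4.58e+04 rad/s.
Step 2 — Transfer function: H(jω) = jωL/(R + jωL).
Step 3 — Numerator jωL = j·74.2; denominator R + jωL = 119 + j74.2.
Step 4 — H = 0.28 + j0.449.
Step 5 — Magnitude: |H| = 0.5291 (-5.5 dB); phase: φ = 58.1°.

|H| = 0.5291 (-5.5 dB), φ = 58.1°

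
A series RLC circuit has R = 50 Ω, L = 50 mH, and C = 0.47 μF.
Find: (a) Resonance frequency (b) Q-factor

Step 1 — Resonance condition Im(Z)=0 gives ω₀ = 1/√(LC).
Step 2 — ω₀ = 1/√(0.05·4.7e-07) = 6523 rad/s.
Step 3 — f₀ = ω₀/(2π) = 1038 Hz.
Step 4 — Series Q: Q = ω₀L/R = 6523·0.05/50 = 6.523.

(a) f₀ = 1038 Hz  (b) Q = 6.523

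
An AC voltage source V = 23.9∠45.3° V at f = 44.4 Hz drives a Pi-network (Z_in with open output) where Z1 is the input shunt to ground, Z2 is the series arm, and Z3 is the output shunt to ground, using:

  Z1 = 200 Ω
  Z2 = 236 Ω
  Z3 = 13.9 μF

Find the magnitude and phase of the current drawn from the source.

Step 1 — Angular frequency: ω = 2π·f = 2π·44.4 = 279 rad/s.
Step 2 — Component impedances:
  Z1: Z = R = 200 Ω
  Z2: Z = R = 236 Ω
  Z3: Z = 1/(jωC) = -j/(ω·C) = 0 - j257.9 Ω
Step 3 — With open output, the series arm Z2 and the output shunt Z3 appear in series to ground: Z2 + Z3 = 236 - j257.9 Ω.
Step 4 — Parallel with input shunt Z1: Z_in = Z1 || (Z2 + Z3) = 132 - j40.2 Ω = 138∠-16.9° Ω.
Step 5 — Source phasor: V = 23.9∠45.3° V = 16.81 + j16.99 V.
Step 6 — Ohm's law: I = V / Z_total = (16.81 + j16.99) / (132 - j40.2) = 0.08067 + j0.1532 A.
Step 7 — Convert to polar: |I| = 0.1732 A, ∠I = 62.2°.

I = 0.1732∠62.2° A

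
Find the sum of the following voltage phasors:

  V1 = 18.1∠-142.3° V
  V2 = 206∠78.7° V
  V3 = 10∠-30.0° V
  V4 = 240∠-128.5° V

Step 1 — Convert each phasor to rectangular form:
  V1 = 18.1·(cos(-142.3°) + j·sin(-142.3°)) = -14.32 - j11.07 V
  V2 = 206·(cos(78.7°) + j·sin(78.7°)) = 40.36 + j202 V
  V3 = 10·(cos(-30.0°) + j·sin(-30.0°)) = 8.66 - j5 V
  V4 = 240·(cos(-128.5°) + j·sin(-128.5°)) = -149.4 - j187.8 V
Step 2 — Sum components: V_total = -114.7 - j1.888 V.
Step 3 — Convert to polar: |V_total| = 114.7 V, ∠V_total = -179.1°.

V_total = 114.7∠-179.1° V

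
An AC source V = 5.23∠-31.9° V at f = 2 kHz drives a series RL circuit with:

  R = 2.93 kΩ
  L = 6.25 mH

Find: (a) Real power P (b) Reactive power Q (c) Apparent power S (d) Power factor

Step 1 — Angular frequency: ω = 2π·f = 2π·2000 = 1.257e+04 rad/s.
Step 2 — Component impedances:
  R: Z = R = 2930 Ω
  L: Z = jωL = j·1.257e+04·0.00625 = 0 + j78.54 Ω
Step 3 — Series combination: Z_total = R + L = 2930 + j78.54 Ω = 2931∠1.5° Ω.
Step 4 — Source phasor: V = 5.23∠-31.9° V = 4.44 - j2.764 V.
Step 5 — Current: I = V / Z = 0.001489 - j0.0009832 A = 0.001784∠-33.4° A.
Step 6 — Complex power: S = V·I* = 0.009329 + j0.0002501 VA.
Step 7 — Real power: P = Re(S) = 0.009329 W.
Step 8 — Reactive power: Q = Im(S) = 0.0002501 VAR.
Step 9 — Apparent power: |S| = 0.009332 VA.
Step 10 — Power factor: PF = P/|S| = 0.9996 (lagging).

(a) P = 0.009329 W  (b) Q = 0.0002501 VAR  (c) S = 0.009332 VA  (d) PF = 0.9996 (lagging)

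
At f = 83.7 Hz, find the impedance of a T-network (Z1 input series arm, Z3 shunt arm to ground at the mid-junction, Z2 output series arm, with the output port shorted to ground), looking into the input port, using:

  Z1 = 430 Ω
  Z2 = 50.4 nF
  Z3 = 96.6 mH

Step 1 — Angular frequency: ω = 2π·f = 2π·83.7 = 525.9 rad/s.
Step 2 — Component impedances:
  Z1: Z = R = 430 Ω
  Z2: Z = 1/(jωC) = -j/(ω·C) = 0 - j3.773e+04 Ω
  Z3: Z = jωL = j·525.9·0.0966 = 0 + j50.8 Ω
Step 3 — With the output port shorted to ground, the output series arm Z2 runs from the junction to ground; the shunt arm Z3 also runs from the junction to ground. They appear in parallel: Z3 || Z2 = 0 + j50.87 Ω.
Step 4 — Series with input arm Z1: Z_in = Z1 + (Z3 || Z2) = 430 + j50.87 Ω = 433∠6.7° Ω.

Z = 430 + j50.87 Ω = 433∠6.7° Ω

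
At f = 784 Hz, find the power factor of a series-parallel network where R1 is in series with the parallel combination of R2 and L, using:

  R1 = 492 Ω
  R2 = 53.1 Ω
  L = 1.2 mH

Step 1 — Angular frequency: ω = 2π·f = 2π·784 = 4926 rad/s.
Step 2 — Component impedances:
  R1: Z = R = 492 Ω
  R2: Z = R = 53.1 Ω
  L: Z = jωL = j·4926·0.0012 = 0 + j5.911 Ω
Step 3 — Parallel branch: R2 || L = 1/(1/R2 + 1/L) = 0.65 + j5.839 Ω.
Step 4 — Series with R1: Z_total = R1 + (R2 || L) = 492.6 + j5.839 Ω = 492.7∠0.7° Ω.
Step 5 — Power factor: PF = cos(φ) = Re(Z)/|Z| = 492.65/492.68 = 0.9999.
Step 6 — Type: Im(Z) = 5.839 ⇒ lagging (phase φ = 0.7°).

PF = 0.9999 (lagging, φ = 0.7°)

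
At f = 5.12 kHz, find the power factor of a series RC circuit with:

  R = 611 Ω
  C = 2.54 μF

Step 1 — Angular frequency: ω = 2π·f = 2π·5120 = 3.217e+04 rad/s.
Step 2 — Component impedances:
  R: Z = R = 611 Ω
  C: Z = 1/(jωC) = -j/(ω·C) = 0 - j12.24 Ω
Step 3 — Series combination: Z_total = R + C = 611 - j12.24 Ω = 611.1∠-1.1° Ω.
Step 4 — Power factor: PF = cos(φ) = Re(Z)/|Z| = 611/611.1 = 0.9998.
Step 5 — Type: Im(Z) = -12.24 ⇒ leading (phase φ = -1.1°).

PF = 0.9998 (leading, φ = -1.1°)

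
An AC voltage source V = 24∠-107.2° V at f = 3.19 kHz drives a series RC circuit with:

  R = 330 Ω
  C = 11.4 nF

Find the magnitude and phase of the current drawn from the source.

Step 1 — Angular frequency: ω = 2π·f = 2π·3190 = 2.004e+04 rad/s.
Step 2 — Component impedances:
  R: Z = R = 330 Ω
  C: Z = 1/(jωC) = -j/(ω·C) = 0 - j4376 Ω
Step 3 — Series combination: Z_total = R + C = 330 - j4376 Ω = 4389∠-85.7° Ω.
Step 4 — Source phasor: V = 24∠-107.2° V = -7.097 - j22.93 V.
Step 5 — Ohm's law: I = V / Z_total = (-7.097 - j22.93) / (330 - j4376) = 0.005087 - j0.002005 A.
Step 6 — Convert to polar: |I| = 0.005468 A, ∠I = -21.5°.

I = 0.005468∠-21.5° A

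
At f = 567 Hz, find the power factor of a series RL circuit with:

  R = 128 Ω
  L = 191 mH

Step 1 — Angular frequency: ω = 2π·f = 2π·567 = 3563 rad/s.
Step 2 — Component impedances:
  R: Z = R = 128 Ω
  L: Z = jωL = j·3563·0.191 = 0 + j680.5 Ω
Step 3 — Series combination: Z_total = R + L = 128 + j680.5 Ω = 692.4∠79.3° Ω.
Step 4 — Power factor: PF = cos(φ) = Re(Z)/|Z| = 128/692.4 = 0.1849.
Step 5 — Type: Im(Z) = 680.5 ⇒ lagging (phase φ = 79.3°).

PF = 0.1849 (lagging, φ = 79.3°)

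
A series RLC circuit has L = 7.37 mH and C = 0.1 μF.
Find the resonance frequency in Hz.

Step 1 — Resonance condition Im(Z)=0 gives ω₀ = 1/√(LC).
Step 2 — ω₀ = 1/√(0.00737·1e-07) = 3.684e+04 rad/s.
Step 3 — f₀ = ω₀/(2π) = 5863 Hz.

f₀ = 5863 Hz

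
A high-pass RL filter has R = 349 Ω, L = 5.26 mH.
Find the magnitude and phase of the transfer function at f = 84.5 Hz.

Step 1 — Angular frequency: ω = 2π·84.5 = 530.9 rad/s.
Step 2 — Transfer function: H(jω) = jωL/(R + jωL).
Step 3 — Numerator jωL = j·2.793; denominator R + jωL = 349 + j2.793.
Step 4 — H = 6.403e-05 + j0.008001.
Step 5 — Magnitude: |H| = 0.008002 (-41.9 dB); phase: φ = 89.5°.

|H| = 0.008002 (-41.9 dB), φ = 89.5°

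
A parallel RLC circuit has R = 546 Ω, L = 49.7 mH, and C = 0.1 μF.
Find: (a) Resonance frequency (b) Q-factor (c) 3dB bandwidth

Step 1 — Resonance: ω₀ = 1/√(LC) = 1/√(0.0497·1e-07) = 1.418e+04 rad/s.
Step 2 — f₀ = ω₀/(2π) = 2258 Hz.
Step 3 — Parallel Q: Q = R/(ω₀L) = 546/(1.418e+04·0.0497) = 0.7745.
Step 4 — Bandwidth: Δω = ω₀/Q = 1.832e+04 rad/s; BW = Δω/(2π) = 2915 Hz.

(a) f₀ = 2258 Hz  (b) Q = 0.7745  (c) BW = 2915 Hz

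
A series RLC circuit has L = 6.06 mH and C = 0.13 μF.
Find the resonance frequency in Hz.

Step 1 — Resonance condition Im(Z)=0 gives ω₀ = 1/√(LC).
Step 2 — ω₀ = 1/√(0.00606·1.3e-07) = 3.563e+04 rad/s.
Step 3 — f₀ = ω₀/(2π) = 5670 Hz.

f₀ = 5670 Hz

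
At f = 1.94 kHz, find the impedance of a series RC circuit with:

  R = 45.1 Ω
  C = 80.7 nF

Step 1 — Angular frequency: ω = 2π·f = 2π·1940 = 1.219e+04 rad/s.
Step 2 — Component impedances:
  R: Z = R = 45.1 Ω
  C: Z = 1/(jωC) = -j/(ω·C) = 0 - j1017 Ω
Step 3 — Series combination: Z_total = R + C = 45.1 - j1017 Ω = 1018∠-87.5° Ω.

Z = 45.1 - j1017 Ω = 1018∠-87.5° Ω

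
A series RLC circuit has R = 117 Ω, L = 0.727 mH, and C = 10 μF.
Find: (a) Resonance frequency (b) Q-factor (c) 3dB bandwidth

Step 1 — Resonance condition Im(Z)=0 gives ω₀ = 1/√(LC).
Step 2 — ω₀ = 1/√(0.000727·1e-05) = 1.173e+04 rad/s.
Step 3 — f₀ = ω₀/(2π) = 1867 Hz.
Step 4 — Series Q: Q = ω₀L/R = 1.173e+04·0.000727/117 = 0.07288.
Step 5 — 3dB bandwidth: Δω = ω₀/Q = 1.609e+05 rad/s; BW = Δω/(2π) = 2.561e+04 Hz.

(a) f₀ = 1867 Hz  (b) Q = 0.07288  (c) BW = 2.561e+04 Hz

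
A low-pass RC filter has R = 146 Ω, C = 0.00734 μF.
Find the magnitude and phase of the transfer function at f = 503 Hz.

Step 1 — Angular frequency: ω = 2π·503 = 3160 rad/s.
Step 2 — Transfer function: H(jω) = 1/(1 + jωRC).
Step 3 — Denominator: 1 + jωRC = 1 + j·3160·146·7.34e-09 = 1 + j0.003387.
Step 4 — H = 1 - j0.003387.
Step 5 — Magnitude: |H| = 1 (-0.0 dB); phase: φ = -0.2°.

|H| = 1 (-0.0 dB), φ = -0.2°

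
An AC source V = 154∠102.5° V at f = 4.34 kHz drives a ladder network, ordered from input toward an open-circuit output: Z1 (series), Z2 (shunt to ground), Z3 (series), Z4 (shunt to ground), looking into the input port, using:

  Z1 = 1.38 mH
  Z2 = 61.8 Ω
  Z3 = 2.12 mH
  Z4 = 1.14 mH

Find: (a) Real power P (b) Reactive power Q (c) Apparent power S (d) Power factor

Step 1 — Angular frequency: ω = 2π·f = 2π·4340 = 2.727e+04 rad/s.
Step 2 — Component impedances:
  Z1: Z = jωL = j·2.727e+04·0.00138 = 0 + j37.63 Ω
  Z2: Z = R = 61.8 Ω
  Z3: Z = jωL = j·2.727e+04·0.00212 = 0 + j57.81 Ω
  Z4: Z = jωL = j·2.727e+04·0.00114 = 0 + j31.09 Ω
Step 3 — Ladder network (open output): work backward from the far end, alternating series and parallel combinations. Z_in = 41.66 + j66.6 Ω = 78.56∠58.0° Ω.
Step 4 — Source phasor: V = 154∠102.5° V = -33.33 + j150.3 V.
Step 5 — Current: I = V / Z = 1.398 + j1.375 A = 1.96∠44.5° A.
Step 6 — Complex power: S = V·I* = 160.1 + j255.9 VA.
Step 7 — Real power: P = Re(S) = 160.1 W.
Step 8 — Reactive power: Q = Im(S) = 255.9 VAR.
Step 9 — Apparent power: |S| = 301.9 VA.
Step 10 — Power factor: PF = P/|S| = 0.5304 (lagging).

(a) P = 160.1 W  (b) Q = 255.9 VAR  (c) S = 301.9 VA  (d) PF = 0.5304 (lagging)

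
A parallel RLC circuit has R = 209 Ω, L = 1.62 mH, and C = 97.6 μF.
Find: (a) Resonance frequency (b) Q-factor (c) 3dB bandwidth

Step 1 — Resonance: ω₀ = 1/√(LC) = 1/√(0.00162·9.76e-05) = 2515 rad/s.
Step 2 — f₀ = ω₀/(2π) = 400.3 Hz.
Step 3 — Parallel Q: Q = R/(ω₀L) = 209/(2515·0.00162) = 51.3.
Step 4 — Bandwidth: Δω = ω₀/Q = 49.02 rad/s; BW = Δω/(2π) = 7.802 Hz.

(a) f₀ = 400.3 Hz  (b) Q = 51.3  (c) BW = 7.802 Hz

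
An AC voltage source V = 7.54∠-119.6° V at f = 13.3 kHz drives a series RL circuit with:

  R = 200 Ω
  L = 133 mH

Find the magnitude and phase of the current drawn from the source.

Step 1 — Angular frequency: ω = 2π·f = 2π·1.33e+04 = 8.357e+04 rad/s.
Step 2 — Component impedances:
  R: Z = R = 200 Ω
  L: Z = jωL = j·8.357e+04·0.133 = 0 + j1.111e+04 Ω
Step 3 — Series combination: Z_total = R + L = 200 + j1.111e+04 Ω = 1.112e+04∠89.0° Ω.
Step 4 — Source phasor: V = 7.54∠-119.6° V = -3.724 - j6.556 V.
Step 5 — Ohm's law: I = V / Z_total = (-3.724 - j6.556) / (200 + j1.111e+04) = -0.0005957 + j0.0003244 A.
Step 6 — Convert to polar: |I| = 0.0006783 A, ∠I = 151.4°.

I = 0.0006783∠151.4° A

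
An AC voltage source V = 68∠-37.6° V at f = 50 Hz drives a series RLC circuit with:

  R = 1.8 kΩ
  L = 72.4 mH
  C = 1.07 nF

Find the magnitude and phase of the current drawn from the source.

Step 1 — Angular frequency: ω = 2π·f = 2π·50 = 314.2 rad/s.
Step 2 — Component impedances:
  R: Z = R = 1800 Ω
  L: Z = jωL = j·314.2·0.0724 = 0 + j22.75 Ω
  C: Z = 1/(jωC) = -j/(ω·C) = 0 - j2.975e+06 Ω
Step 3 — Series combination: Z_total = R + L + C = 1800 - j2.975e+06 Ω = 2.975e+06∠-90.0° Ω.
Step 4 — Source phasor: V = 68∠-37.6° V = 53.88 - j41.49 V.
Step 5 — Ohm's law: I = V / Z_total = (53.88 - j41.49) / (1800 - j2.975e+06) = 1.396e-05 + j1.81e-05 A.
Step 6 — Convert to polar: |I| = 2.286e-05 A, ∠I = 52.4°.

I = 2.286e-05∠52.4° A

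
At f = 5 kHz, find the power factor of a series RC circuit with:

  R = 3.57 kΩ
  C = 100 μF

Step 1 — Angular frequency: ω = 2π·f = 2π·5000 = 3.142e+04 rad/s.
Step 2 — Component impedances:
  R: Z = R = 3570 Ω
  C: Z = 1/(jωC) = -j/(ω·C) = 0 - j0.3183 Ω
Step 3 — Series combination: Z_total = R + C = 3570 - j0.3183 Ω = 3570∠-0.0° Ω.
Step 4 — Power factor: PF = cos(φ) = Re(Z)/|Z| = 3570/3570 = 1.
Step 5 — Type: Im(Z) = -0.3183 ⇒ leading (phase φ = -0.0°).

PF = 1 (leading, φ = -0.0°)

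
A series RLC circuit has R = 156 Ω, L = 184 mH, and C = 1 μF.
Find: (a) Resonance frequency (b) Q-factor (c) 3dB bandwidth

Step 1 — Resonance: ω₀ = 1/√(LC) = 1/√(0.184·1e-06) = 2331 rad/s.
Step 2 — f₀ = ω₀/(2π) = 371 Hz.
Step 3 — Series Q: Q = ω₀L/R = 2331·0.184/156 = 2.75.
Step 4 — Bandwidth: Δω = ω₀/Q = 847.8 rad/s; BW = Δω/(2π) = 134.9 Hz.

(a) f₀ = 371 Hz  (b) Q = 2.75  (c) BW = 134.9 Hz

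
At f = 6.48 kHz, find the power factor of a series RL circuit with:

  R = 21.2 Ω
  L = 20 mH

Step 1 — Angular frequency: ω = 2π·f = 2π·6480 = 4.072e+04 rad/s.
Step 2 — Component impedances:
  R: Z = R = 21.2 Ω
  L: Z = jωL = j·4.072e+04·0.02 = 0 + j814.3 Ω
Step 3 — Series combination: Z_total = R + L = 21.2 + j814.3 Ω = 814.6∠88.5° Ω.
Step 4 — Power factor: PF = cos(φ) = Re(Z)/|Z| = 21.2/814.6 = 0.02603.
Step 5 — Type: Im(Z) = 814.3 ⇒ lagging (phase φ = 88.5°).

PF = 0.02603 (lagging, φ = 88.5°)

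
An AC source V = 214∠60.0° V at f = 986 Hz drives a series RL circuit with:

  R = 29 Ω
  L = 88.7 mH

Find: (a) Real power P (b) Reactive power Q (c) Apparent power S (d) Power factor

Step 1 — Angular frequency: ω = 2π·f = 2π·986 = 6195 rad/s.
Step 2 — Component impedances:
  R: Z = R = 29 Ω
  L: Z = jωL = j·6195·0.0887 = 0 + j549.5 Ω
Step 3 — Series combination: Z_total = R + L = 29 + j549.5 Ω = 550.3∠87.0° Ω.
Step 4 — Source phasor: V = 214∠60.0° V = 107 + j185.3 V.
Step 5 — Current: I = V / Z = 0.3466 - j0.1764 A = 0.3889∠-27.0° A.
Step 6 — Complex power: S = V·I* = 4.386 + j83.11 VA.
Step 7 — Real power: P = Re(S) = 4.386 W.
Step 8 — Reactive power: Q = Im(S) = 83.11 VAR.
Step 9 — Apparent power: |S| = 83.22 VA.
Step 10 — Power factor: PF = P/|S| = 0.0527 (lagging).

(a) P = 4.386 W  (b) Q = 83.11 VAR  (c) S = 83.22 VA  (d) PF = 0.0527 (lagging)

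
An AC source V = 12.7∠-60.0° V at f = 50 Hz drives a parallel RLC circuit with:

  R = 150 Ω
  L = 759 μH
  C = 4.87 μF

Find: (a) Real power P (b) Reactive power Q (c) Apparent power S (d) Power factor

Step 1 — Angular frequency: ω = 2π·f = 2π·50 = 314.2 rad/s.
Step 2 — Component impedances:
  R: Z = R = 150 Ω
  L: Z = jωL = j·314.2·0.000759 = 0 + j0.2384 Ω
  C: Z = 1/(jωC) = -j/(ω·C) = 0 - j653.6 Ω
Step 3 — Parallel combination: 1/Z_total = 1/R + 1/L + 1/C; Z_total = 0.0003793 + j0.2385 Ω = 0.2385∠89.9° Ω.
Step 4 — Source phasor: V = 12.7∠-60.0° V = 6.35 - j11 V.
Step 5 — Current: I = V / Z = -46.07 - j26.69 A = 53.24∠-149.9° A.
Step 6 — Complex power: S = V·I* = 1.075 + j676.2 VA.
Step 7 — Real power: P = Re(S) = 1.075 W.
Step 8 — Reactive power: Q = Im(S) = 676.2 VAR.
Step 9 — Apparent power: |S| = 676.2 VA.
Step 10 — Power factor: PF = P/|S| = 0.00159 (lagging).

(a) P = 1.075 W  (b) Q = 676.2 VAR  (c) S = 676.2 VA  (d) PF = 0.00159 (lagging)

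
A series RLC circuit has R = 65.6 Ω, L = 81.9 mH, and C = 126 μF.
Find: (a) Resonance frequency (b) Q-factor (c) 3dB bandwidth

Step 1 — Resonance: ω₀ = 1/√(LC) = 1/√(0.0819·0.000126) = 311.3 rad/s.
Step 2 — f₀ = ω₀/(2π) = 49.54 Hz.
Step 3 — Series Q: Q = ω₀L/R = 311.3·0.0819/65.6 = 0.3886.
Step 4 — Bandwidth: Δω = ω₀/Q = 801 rad/s; BW = Δω/(2π) = 127.5 Hz.

(a) f₀ = 49.54 Hz  (b) Q = 0.3886  (c) BW = 127.5 Hz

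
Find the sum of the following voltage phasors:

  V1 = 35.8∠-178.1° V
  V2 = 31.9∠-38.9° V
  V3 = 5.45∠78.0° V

Step 1 — Convert each phasor to rectangular form:
  V1 = 35.8·(cos(-178.1°) + j·sin(-178.1°)) = -35.78 - j1.187 V
  V2 = 31.9·(cos(-38.9°) + j·sin(-38.9°)) = 24.83 - j20.03 V
  V3 = 5.45·(cos(78.0°) + j·sin(78.0°)) = 1.133 + j5.331 V
Step 2 — Sum components: V_total = -9.821 - j15.89 V.
Step 3 — Convert to polar: |V_total| = 18.68 V, ∠V_total = -121.7°.

V_total = 18.68∠-121.7° V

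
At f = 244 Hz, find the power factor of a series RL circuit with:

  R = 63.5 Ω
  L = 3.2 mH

Step 1 — Angular frequency: ω = 2π·f = 2π·244 = 1533 rad/s.
Step 2 — Component impedances:
  R: Z = R = 63.5 Ω
  L: Z = jωL = j·1533·0.0032 = 0 + j4.906 Ω
Step 3 — Series combination: Z_total = R + L = 63.5 + j4.906 Ω = 63.69∠4.4° Ω.
Step 4 — Power factor: PF = cos(φ) = Re(Z)/|Z| = 63.5/63.69 = 0.997.
Step 5 — Type: Im(Z) = 4.906 ⇒ lagging (phase φ = 4.4°).

PF = 0.997 (lagging, φ = 4.4°)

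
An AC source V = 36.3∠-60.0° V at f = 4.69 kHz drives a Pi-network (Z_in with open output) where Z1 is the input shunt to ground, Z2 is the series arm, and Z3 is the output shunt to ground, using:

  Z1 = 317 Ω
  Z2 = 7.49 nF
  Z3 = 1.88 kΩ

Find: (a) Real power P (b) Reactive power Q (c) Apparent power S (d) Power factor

Step 1 — Angular frequency: ω = 2π·f = 2π·4690 = 2.947e+04 rad/s.
Step 2 — Component impedances:
  Z1: Z = R = 317 Ω
  Z2: Z = 1/(jωC) = -j/(ω·C) = 0 - j4531 Ω
  Z3: Z = R = 1880 Ω
Step 3 — With open output, the series arm Z2 and the output shunt Z3 appear in series to ground: Z2 + Z3 = 1880 - j4531 Ω.
Step 4 — Parallel with input shunt Z1: Z_in = Z1 || (Z2 + Z3) = 308.3 - j17.96 Ω = 308.8∠-3.3° Ω.
Step 5 — Source phasor: V = 36.3∠-60.0° V = 18.15 - j31.44 V.
Step 6 — Current: I = V / Z = 0.06459 - j0.09821 A = 0.1175∠-56.7° A.
Step 7 — Complex power: S = V·I* = 4.26 - j0.2481 VA.
Step 8 — Real power: P = Re(S) = 4.26 W.
Step 9 — Reactive power: Q = Im(S) = -0.2481 VAR.
Step 10 — Apparent power: |S| = 4.267 VA.
Step 11 — Power factor: PF = P/|S| = 0.9983 (leading).

(a) P = 4.26 W  (b) Q = -0.2481 VAR  (c) S = 4.267 VA  (d) PF = 0.9983 (leading)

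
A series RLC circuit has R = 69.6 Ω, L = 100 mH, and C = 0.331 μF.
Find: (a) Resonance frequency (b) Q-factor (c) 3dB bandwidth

Step 1 — Resonance: ω₀ = 1/√(LC) = 1/√(0.1·3.31e-07) = 5496 rad/s.
Step 2 — f₀ = ω₀/(2π) = 874.8 Hz.
Step 3 — Series Q: Q = ω₀L/R = 5496·0.1/69.6 = 7.897.
Step 4 — Bandwidth: Δω = ω₀/Q = 696 rad/s; BW = Δω/(2π) = 110.8 Hz.

(a) f₀ = 874.8 Hz  (b) Q = 7.897  (c) BW = 110.8 Hz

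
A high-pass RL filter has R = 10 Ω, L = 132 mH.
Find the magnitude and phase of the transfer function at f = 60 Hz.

Step 1 — Angular frequency: ω = 2π·60 = 377 rad/s.
Step 2 — Transfer function: H(jω) = jωL/(R + jωL).
Step 3 — Numerator jωL = j·49.76; denominator R + jωL = 10 + j49.76.
Step 4 — H = 0.9612 + j0.1932.
Step 5 — Magnitude: |H| = 0.9804 (-0.2 dB); phase: φ = 11.4°.

|H| = 0.9804 (-0.2 dB), φ = 11.4°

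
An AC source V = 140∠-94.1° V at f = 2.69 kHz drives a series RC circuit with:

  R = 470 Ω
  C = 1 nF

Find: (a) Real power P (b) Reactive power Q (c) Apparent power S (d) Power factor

Step 1 — Angular frequency: ω = 2π·f = 2π·2690 = 1.69e+04 rad/s.
Step 2 — Component impedances:
  R: Z = R = 470 Ω
  C: Z = 1/(jωC) = -j/(ω·C) = 0 - j5.917e+04 Ω
Step 3 — Series combination: Z_total = R + C = 470 - j5.917e+04 Ω = 5.917e+04∠-89.5° Ω.
Step 4 — Source phasor: V = 140∠-94.1° V = -10.01 - j139.6 V.
Step 5 — Current: I = V / Z = 0.002359 - j0.0001879 A = 0.002366∠-4.6° A.
Step 6 — Complex power: S = V·I* = 0.002631 - j0.3313 VA.
Step 7 — Real power: P = Re(S) = 0.002631 W.
Step 8 — Reactive power: Q = Im(S) = -0.3313 VAR.
Step 9 — Apparent power: |S| = 0.3313 VA.
Step 10 — Power factor: PF = P/|S| = 0.007944 (leading).

(a) P = 0.002631 W  (b) Q = -0.3313 VAR  (c) S = 0.3313 VA  (d) PF = 0.007944 (leading)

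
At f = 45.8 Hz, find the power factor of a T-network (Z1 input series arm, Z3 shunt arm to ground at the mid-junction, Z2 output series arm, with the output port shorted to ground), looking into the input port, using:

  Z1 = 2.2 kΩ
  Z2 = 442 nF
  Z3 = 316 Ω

Step 1 — Angular frequency: ω = 2π·f = 2π·45.8 = 287.8 rad/s.
Step 2 — Component impedances:
  Z1: Z = R = 2200 Ω
  Z2: Z = 1/(jωC) = -j/(ω·C) = 0 - j7862 Ω
  Z3: Z = R = 316 Ω
Step 3 — With the output port shorted to ground, the output series arm Z2 runs from the junction to ground; the shunt arm Z3 also runs from the junction to ground. They appear in parallel: Z3 || Z2 = 315.5 - j12.68 Ω.
Step 4 — Series with input arm Z1: Z_in = Z1 + (Z3 || Z2) = 2515 - j12.68 Ω = 2516∠-0.3° Ω.
Step 5 — Power factor: PF = cos(φ) = Re(Z)/|Z| = 2515.5/2515.5 = 1.
Step 6 — Type: Im(Z) = -12.68 ⇒ leading (phase φ = -0.3°).

PF = 1 (leading, φ = -0.3°)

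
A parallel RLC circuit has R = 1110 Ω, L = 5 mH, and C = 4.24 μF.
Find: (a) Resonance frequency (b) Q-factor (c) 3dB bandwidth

Step 1 — Resonance: ω₀ = 1/√(LC) = 1/√(0.005·4.24e-06) = 6868 rad/s.
Step 2 — f₀ = ω₀/(2π) = 1093 Hz.
Step 3 — Parallel Q: Q = R/(ω₀L) = 1110/(6868·0.005) = 32.32.
Step 4 — Bandwidth: Δω = ω₀/Q = 212.5 rad/s; BW = Δω/(2π) = 33.82 Hz.

(a) f₀ = 1093 Hz  (b) Q = 32.32  (c) BW = 33.82 Hz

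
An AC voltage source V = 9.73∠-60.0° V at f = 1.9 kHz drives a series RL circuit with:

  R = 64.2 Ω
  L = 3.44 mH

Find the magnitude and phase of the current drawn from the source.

Step 1 — Angular frequency: ω = 2π·f = 2π·1900 = 1.194e+04 rad/s.
Step 2 — Component impedances:
  R: Z = R = 64.2 Ω
  L: Z = jωL = j·1.194e+04·0.00344 = 0 + j41.07 Ω
Step 3 — Series combination: Z_total = R + L = 64.2 + j41.07 Ω = 76.21∠32.6° Ω.
Step 4 — Source phasor: V = 9.73∠-60.0° V = 4.865 - j8.426 V.
Step 5 — Ohm's law: I = V / Z_total = (4.865 - j8.426) / (64.2 + j41.07) = -0.005805 - j0.1275 A.
Step 6 — Convert to polar: |I| = 0.1277 A, ∠I = -92.6°.

I = 0.1277∠-92.6° A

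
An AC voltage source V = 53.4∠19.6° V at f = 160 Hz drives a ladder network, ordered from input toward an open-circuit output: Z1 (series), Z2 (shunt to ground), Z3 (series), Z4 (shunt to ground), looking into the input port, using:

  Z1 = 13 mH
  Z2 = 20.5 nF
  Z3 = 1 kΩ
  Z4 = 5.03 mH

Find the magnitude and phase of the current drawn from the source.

Step 1 — Angular frequency: ω = 2π·f = 2π·160 = 1005 rad/s.
Step 2 — Component impedances:
  Z1: Z = jωL = j·1005·0.013 = 0 + j13.07 Ω
  Z2: Z = 1/(jωC) = -j/(ω·C) = 0 - j4.852e+04 Ω
  Z3: Z = R = 1000 Ω
  Z4: Z = jωL = j·1005·0.00503 = 0 + j5.057 Ω
Step 3 — Ladder network (open output): work backward from the far end, alternating series and parallel combinations. Z_in = 999.8 - j2.48 Ω = 999.8∠-0.1° Ω.
Step 4 — Source phasor: V = 53.4∠19.6° V = 50.31 + j17.91 V.
Step 5 — Ohm's law: I = V / Z_total = (50.31 + j17.91) / (999.8 - j2.48) = 0.05027 + j0.01804 A.
Step 6 — Convert to polar: |I| = 0.05341 A, ∠I = 19.7°.

I = 0.05341∠19.7° A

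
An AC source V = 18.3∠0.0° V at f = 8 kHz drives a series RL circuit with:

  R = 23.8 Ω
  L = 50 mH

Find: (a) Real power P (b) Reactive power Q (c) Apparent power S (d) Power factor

Step 1 — Angular frequency: ω = 2π·f = 2π·8000 = 5.027e+04 rad/s.
Step 2 — Component impedances:
  R: Z = R = 23.8 Ω
  L: Z = jωL = j·5.027e+04·0.05 = 0 + j2513 Ω
Step 3 — Series combination: Z_total = R + L = 23.8 + j2513 Ω = 2513∠89.5° Ω.
Step 4 — Source phasor: V = 18.3∠0.0° V = 18.3 V.
Step 5 — Current: I = V / Z = 6.895e-05 - j0.007281 A = 0.007281∠-89.5° A.
Step 6 — Complex power: S = V·I* = 0.001262 + j0.1332 VA.
Step 7 — Real power: P = Re(S) = 0.001262 W.
Step 8 — Reactive power: Q = Im(S) = 0.1332 VAR.
Step 9 — Apparent power: |S| = 0.1332 VA.
Step 10 — Power factor: PF = P/|S| = 0.009469 (lagging).

(a) P = 0.001262 W  (b) Q = 0.1332 VAR  (c) S = 0.1332 VA  (d) PF = 0.009469 (lagging)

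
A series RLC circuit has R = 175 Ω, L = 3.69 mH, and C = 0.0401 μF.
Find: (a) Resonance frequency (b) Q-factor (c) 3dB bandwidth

Step 1 — Resonance: ω₀ = 1/√(LC) = 1/√(0.00369·4.01e-08) = 8.221e+04 rad/s.
Step 2 — f₀ = ω₀/(2π) = 1.308e+04 Hz.
Step 3 — Series Q: Q = ω₀L/R = 8.221e+04·0.00369/175 = 1.733.
Step 4 — Bandwidth: Δω = ω₀/Q = 4.743e+04 rad/s; BW = Δω/(2π) = 7548 Hz.

(a) f₀ = 1.308e+04 Hz  (b) Q = 1.733  (c) BW = 7548 Hz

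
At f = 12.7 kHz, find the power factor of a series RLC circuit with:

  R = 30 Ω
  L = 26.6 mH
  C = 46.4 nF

Step 1 — Angular frequency: ω = 2π·f = 2π·1.27e+04 = 7.98e+04 rad/s.
Step 2 — Component impedances:
  R: Z = R = 30 Ω
  L: Z = jωL = j·7.98e+04·0.0266 = 0 + j2123 Ω
  C: Z = 1/(jωC) = -j/(ω·C) = 0 - j270.1 Ω
Step 3 — Series combination: Z_total = R + L + C = 30 + j1853 Ω = 1853∠89.1° Ω.
Step 4 — Power factor: PF = cos(φ) = Re(Z)/|Z| = 30/1853 = 0.01619.
Step 5 — Type: Im(Z) = 1853 ⇒ lagging (phase φ = 89.1°).

PF = 0.01619 (lagging, φ = 89.1°)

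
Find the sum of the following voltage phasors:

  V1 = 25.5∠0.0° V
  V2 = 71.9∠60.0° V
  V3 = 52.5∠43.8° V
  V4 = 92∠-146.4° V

Step 1 — Convert each phasor to rectangular form:
  V1 = 25.5·(cos(0.0°) + j·sin(0.0°)) = 25.5 V
  V2 = 71.9·(cos(60.0°) + j·sin(60.0°)) = 35.95 + j62.27 V
  V3 = 52.5·(cos(43.8°) + j·sin(43.8°)) = 37.89 + j36.34 V
  V4 = 92·(cos(-146.4°) + j·sin(-146.4°)) = -76.63 - j50.91 V
Step 2 — Sum components: V_total = 22.71 + j47.69 V.
Step 3 — Convert to polar: |V_total| = 52.83 V, ∠V_total = 64.5°.

V_total = 52.83∠64.5° V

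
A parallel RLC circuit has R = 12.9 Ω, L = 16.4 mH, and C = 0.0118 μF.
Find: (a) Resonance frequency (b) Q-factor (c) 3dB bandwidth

Step 1 — Resonance: ω₀ = 1/√(LC) = 1/√(0.0164·1.18e-08) = 7.188e+04 rad/s.
Step 2 — f₀ = ω₀/(2π) = 1.144e+04 Hz.
Step 3 — Parallel Q: Q = R/(ω₀L) = 12.9/(7.188e+04·0.0164) = 0.01094.
Step 4 — Bandwidth: Δω = ω₀/Q = 6.569e+06 rad/s; BW = Δω/(2π) = 1.046e+06 Hz.

(a) f₀ = 1.144e+04 Hz  (b) Q = 0.01094  (c) BW = 1.046e+06 Hz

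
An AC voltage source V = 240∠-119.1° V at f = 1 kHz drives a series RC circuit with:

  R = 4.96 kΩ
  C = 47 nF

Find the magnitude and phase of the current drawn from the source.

Step 1 — Angular frequency: ω = 2π·f = 2π·1000 = 6283 rad/s.
Step 2 — Component impedances:
  R: Z = R = 4960 Ω
  C: Z = 1/(jωC) = -j/(ω·C) = 0 - j3386 Ω
Step 3 — Series combination: Z_total = R + C = 4960 - j3386 Ω = 6006∠-34.3° Ω.
Step 4 — Source phasor: V = 240∠-119.1° V = -116.7 - j209.7 V.
Step 5 — Ohm's law: I = V / Z_total = (-116.7 - j209.7) / (4960 - j3386) = 0.003637 - j0.0398 A.
Step 6 — Convert to polar: |I| = 0.03996 A, ∠I = -84.8°.

I = 0.03996∠-84.8° A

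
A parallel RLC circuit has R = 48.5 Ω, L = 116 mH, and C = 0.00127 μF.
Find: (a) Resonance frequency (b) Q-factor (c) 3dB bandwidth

Step 1 — Resonance: ω₀ = 1/√(LC) = 1/√(0.116·1.27e-09) = 8.239e+04 rad/s.
Step 2 — f₀ = ω₀/(2π) = 1.311e+04 Hz.
Step 3 — Parallel Q: Q = R/(ω₀L) = 48.5/(8.239e+04·0.116) = 0.005075.
Step 4 — Bandwidth: Δω = ω₀/Q = 1.624e+07 rad/s; BW = Δω/(2π) = 2.584e+06 Hz.

(a) f₀ = 1.311e+04 Hz  (b) Q = 0.005075  (c) BW = 2.584e+06 Hz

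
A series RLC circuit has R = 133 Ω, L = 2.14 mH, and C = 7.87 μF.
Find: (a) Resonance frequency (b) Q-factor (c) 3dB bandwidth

Step 1 — Resonance: ω₀ = 1/√(LC) = 1/√(0.00214·7.87e-06) = 7706 rad/s.
Step 2 — f₀ = ω₀/(2π) = 1226 Hz.
Step 3 — Series Q: Q = ω₀L/R = 7706·0.00214/133 = 0.124.
Step 4 — Bandwidth: Δω = ω₀/Q = 6.215e+04 rad/s; BW = Δω/(2π) = 9891 Hz.

(a) f₀ = 1226 Hz  (b) Q = 0.124  (c) BW = 9891 Hz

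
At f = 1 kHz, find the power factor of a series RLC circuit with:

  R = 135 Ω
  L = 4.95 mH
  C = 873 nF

Step 1 — Angular frequency: ω = 2π·f = 2π·1000 = 6283 rad/s.
Step 2 — Component impedances:
  R: Z = R = 135 Ω
  L: Z = jωL = j·6283·0.00495 = 0 + j31.1 Ω
  C: Z = 1/(jωC) = -j/(ω·C) = 0 - j182.3 Ω
Step 3 — Series combination: Z_total = R + L + C = 135 - j151.2 Ω = 202.7∠-48.2° Ω.
Step 4 — Power factor: PF = cos(φ) = Re(Z)/|Z| = 135/202.7 = 0.666.
Step 5 — Type: Im(Z) = -151.2 ⇒ leading (phase φ = -48.2°).

PF = 0.666 (leading, φ = -48.2°)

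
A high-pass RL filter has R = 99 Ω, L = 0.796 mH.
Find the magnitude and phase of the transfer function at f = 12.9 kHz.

Step 1 — Angular frequency: ω = 2π·1.29e+04 = 8.105e+04 rad/s.
Step 2 — Transfer function: H(jω) = jωL/(R + jωL).
Step 3 — Numerator jωL = j·64.52; denominator R + jωL = 99 + j64.52.
Step 4 — H = 0.2981 + j0.4574.
Step 5 — Magnitude: |H| = 0.546 (-5.3 dB); phase: φ = 56.9°.

|H| = 0.546 (-5.3 dB), φ = 56.9°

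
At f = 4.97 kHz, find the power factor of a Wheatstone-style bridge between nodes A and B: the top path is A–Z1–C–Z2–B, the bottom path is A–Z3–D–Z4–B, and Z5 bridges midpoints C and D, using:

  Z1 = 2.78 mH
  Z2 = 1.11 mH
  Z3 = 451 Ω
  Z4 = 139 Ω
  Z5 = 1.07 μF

Step 1 — Angular frequency: ω = 2π·f = 2π·4970 = 3.123e+04 rad/s.
Step 2 — Component impedances:
  Z1: Z = jωL = j·3.123e+04·0.00278 = 0 + j86.81 Ω
  Z2: Z = jωL = j·3.123e+04·0.00111 = 0 + j34.66 Ω
  Z3: Z = R = 451 Ω
  Z4: Z = R = 139 Ω
  Z5: Z = 1/(jωC) = -j/(ω·C) = 0 - j29.93 Ω
Step 3 — Bridge requires nodal analysis (the Z5 bridge couples midpoints C and D, so the two paths cannot be reduced to a simple series/parallel combination). Setting node B to ground and injecting 1 A at node A, the 3-node admittance system at A, C, D solves to V_A = Z_AB = 24.3 + j116.4 Ω = 118.9∠78.2° Ω.
Step 4 — Power factor: PF = cos(φ) = Re(Z)/|Z| = 24.301/118.93 = 0.2043.
Step 5 — Type: Im(Z) = 116.4 ⇒ lagging (phase φ = 78.2°).

PF = 0.2043 (lagging, φ = 78.2°)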